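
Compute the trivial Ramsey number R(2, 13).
R(2, 13) = 13

R(2, k) = k for all k ≥ 2: in a 2-colouring of K_k, either some edge is red (a red K_2) or all edges are blue (a blue K_k). And K_{12} coloured all-blue has no blue K_13, so R(2, 13) > 12. Hence R(2, 13) = 13.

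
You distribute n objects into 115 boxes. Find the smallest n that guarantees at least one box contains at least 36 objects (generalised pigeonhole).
n = (36 − 1)·115 + 1 = 4026

By the generalised pigeonhole principle, to guarantee some box contains ≥ r objects we need more than (r − 1) · k objects total. Threshold: n = (r − 1) · k + 1. With r = 36 and k = 115: n = 35 · 115 + 1 = 4025 + 1 = 4026. For n = 4025 = 35 · 115, we can put exactly 35 objects in every box, avoiding 36 in any single one — so 4026 is tight.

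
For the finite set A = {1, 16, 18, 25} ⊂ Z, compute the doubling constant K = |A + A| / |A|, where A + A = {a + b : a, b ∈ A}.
K = |A + A| / |A| = 10/4 = 5/2

Enumerate A + A = {a + b : a, b ∈ A}. With |A| = 4, there are |A|^2 = 16 ordered sum pairs; collecting distinct values, A + A = {2, 17, 19, 26, 32, 34, 36, 41, 43, 50}, so |A + A| = 10. Thus K = 10/4 = 5/2. For comparison, the minimum possible |A + A| over all 4-element sets is 2·4 − 1 = 7 (so min K = 7/4), attained only by arithmetic progressions.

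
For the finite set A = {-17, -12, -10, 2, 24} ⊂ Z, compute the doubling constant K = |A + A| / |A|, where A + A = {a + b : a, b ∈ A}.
K = |A + A| / |A| = 15/5 = 3

Enumerate A + A = {a + b : a, b ∈ A}. With |A| = 5, there are |A|^2 = 25 ordered sum pairs; collecting distinct values, A + A = {-34, -29, -27, -24, -22, -20, -15, -10, -8, 4, 7, 12, 14, 26, 48}, so |A + A| = 15. Thus K = 15/5 = 3. For comparison, the minimum possible |A + A| over all 5-element sets is 2·5 − 1 = 9 (so min K = 9/5), attained only by arithmetic progressions.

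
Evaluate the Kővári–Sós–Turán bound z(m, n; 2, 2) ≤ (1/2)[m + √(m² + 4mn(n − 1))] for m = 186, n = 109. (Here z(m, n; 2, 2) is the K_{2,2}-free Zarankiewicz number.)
z(186, 109; 2, 2) ≤ (1/2)[186 + √(186² + 4·186·109·108)] = (1/2)[186 + √8792964] = 1575.6466

Kővári–Sós–Turán: let r_1, ..., r_186 be the row sums and z = Σ r_i the total number of 1s. Each pair of columns can share at most one row with both entries 1 (else a 2×2 all-ones block appears), so Σ_i C(r_i, 2) ≤ C(109, 2) = 5886. By convexity Σ_i C(r_i, 2) ≥ 186·C(z/186, 2) = z(z − 186)/(2·186), giving z² − 186z − 186·109·108 ≤ 0 and hence z ≤ (1/2)[186 + √(34596 + 4·2189592)] = (1/2)[186 + √8792964] ≈ (1/2)(186 + 2965.2932) = 1575.6466.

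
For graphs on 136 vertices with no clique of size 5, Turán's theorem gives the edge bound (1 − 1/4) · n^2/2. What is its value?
Turán density bound = (3/4) · 136^2/2 = 6936

Turán's theorem: ex(n, K_{r+1}) is achieved by the complete r-partite Turán graph T(n, r) with parts as balanced as possible, and is at most (1 − 1/r) · n^2/2. For r = 4, n = 136: the density bound is (3/4) · 18496/2 = 6936. Since 4 ∣ 136, the Turán graph T(136, 4) has parts of equal size 34, and its edge count e(T(136, 4)) = 6936 attains the density bound exactly.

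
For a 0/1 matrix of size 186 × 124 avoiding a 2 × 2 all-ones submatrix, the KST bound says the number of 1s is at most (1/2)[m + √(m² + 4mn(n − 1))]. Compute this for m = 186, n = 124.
z(186, 124; 2, 2) ≤ (1/2)[186 + √(186² + 4·186·124·123)] = (1/2)[186 + √11382084] = 1779.8672

Kővári–Sós–Turán: let r_1, ..., r_186 be the row sums and z = Σ r_i the total number of 1s. Each pair of columns can share at most one row with both entries 1 (else a 2×2 all-ones block appears), so Σ_i C(r_i, 2) ≤ C(124, 2) = 7626. By convexity Σ_i C(r_i, 2) ≥ 186·C(z/186, 2) = z(z − 186)/(2·186), giving z² − 186z − 186·124·123 ≤ 0 and hence z ≤ (1/2)[186 + √(34596 + 4·2836872)] = (1/2)[186 + √11382084] ≈ (1/2)(186 + 3373.7344) = 1779.8672.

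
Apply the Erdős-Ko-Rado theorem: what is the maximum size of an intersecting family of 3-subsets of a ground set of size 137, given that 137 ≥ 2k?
max |F| = C(136, 2) = 9180

The Erdős-Ko-Rado theorem states: for n ≥ 2k, an intersecting family of k-subsets of an n-element set has size at most C(n − 1, k − 1), with equality for 'star' families {A ⊆ [n] : |A| = k, i ∈ A} (fix an element i). For n = 137, k = 3: C(136, 2) = 9180.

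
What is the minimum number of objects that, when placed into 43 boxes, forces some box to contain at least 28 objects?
n = (28 − 1)·43 + 1 = 1162

By the generalised pigeonhole principle, to guarantee some box contains ≥ r objects we need more than (r − 1) · k objects total. Threshold: n = (r − 1) · k + 1. With r = 28 and k = 43: n = 27 · 43 + 1 = 1161 + 1 = 1162. For n = 1161 = 27 · 43, we can put exactly 27 objects in every box, avoiding 28 in any single one — so 1162 is tight.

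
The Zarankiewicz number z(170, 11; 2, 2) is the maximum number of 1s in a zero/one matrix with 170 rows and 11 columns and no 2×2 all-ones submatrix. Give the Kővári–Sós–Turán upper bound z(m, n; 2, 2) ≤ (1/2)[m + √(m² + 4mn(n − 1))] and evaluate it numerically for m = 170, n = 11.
z(170, 11; 2, 2) ≤ (1/2)[170 + √(170² + 4·170·11·10)] = (1/2)[170 + √103700] = 246.0124

Kővári–Sós–Turán: let r_1, ..., r_170 be the row sums and z = Σ r_i the total number of 1s. Each pair of columns can share at most one row with both entries 1 (else a 2×2 all-ones block appears), so Σ_i C(r_i, 2) ≤ C(11, 2) = 55. By convexity Σ_i C(r_i, 2) ≥ 170·C(z/170, 2) = z(z − 170)/(2·170), giving z² − 170z − 170·11·10 ≤ 0 and hence z ≤ (1/2)[170 + √(28900 + 4·18700)] = (1/2)[170 + √103700] ≈ (1/2)(170 + 322.0248) = 246.0124.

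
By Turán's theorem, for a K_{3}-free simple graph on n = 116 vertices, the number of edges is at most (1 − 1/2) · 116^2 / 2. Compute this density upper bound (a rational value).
Turán density bound = (1/2) · 116^2/2 = 3364

Turán's theorem: ex(n, K_{r+1}) is achieved by the complete r-partite Turán graph T(n, r) with parts as balanced as possible, and is at most (1 − 1/r) · n^2/2. For r = 2, n = 116: the density bound is (1/2) · 13456/2 = 3364. Since 2 ∣ 116, the Turán graph T(116, 2) has parts of equal size 58, and its edge count e(T(116, 2)) = 3364 attains the density bound exactly.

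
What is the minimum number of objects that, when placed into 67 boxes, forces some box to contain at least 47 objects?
n = (47 − 1)·67 + 1 = 3083

By the generalised pigeonhole principle, to guarantee some box contains ≥ r objects we need more than (r − 1) · k objects total. Threshold: n = (r − 1) · k + 1. With r = 47 and k = 67: n = 46 · 67 + 1 = 3082 + 1 = 3083. For n = 3082 = 46 · 67, we can put exactly 46 objects in every box, avoiding 47 in any single one — so 3083 is tight.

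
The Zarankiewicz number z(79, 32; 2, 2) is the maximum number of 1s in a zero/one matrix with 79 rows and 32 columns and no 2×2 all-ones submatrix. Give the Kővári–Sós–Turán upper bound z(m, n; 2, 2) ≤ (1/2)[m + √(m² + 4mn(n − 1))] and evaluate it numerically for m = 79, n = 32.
z(79, 32; 2, 2) ≤ (1/2)[79 + √(79² + 4·79·32·31)] = (1/2)[79 + √319713] = 322.2158

Kővári–Sós–Turán: let r_1, ..., r_79 be the row sums and z = Σ r_i the total number of 1s. Each pair of columns can share at most one row with both entries 1 (else a 2×2 all-ones block appears), so Σ_i C(r_i, 2) ≤ C(32, 2) = 496. By convexity Σ_i C(r_i, 2) ≥ 79·C(z/79, 2) = z(z − 79)/(2·79), giving z² − 79z − 79·32·31 ≤ 0 and hence z ≤ (1/2)[79 + √(6241 + 4·78368)] = (1/2)[79 + √319713] ≈ (1/2)(79 + 565.4317) = 322.2158.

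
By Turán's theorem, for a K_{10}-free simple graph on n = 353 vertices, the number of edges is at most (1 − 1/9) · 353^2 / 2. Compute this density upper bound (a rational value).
Turán density bound = (8/9) · 353^2/2 = 498436/9 ≈ 55381.7778

Turán's theorem: ex(n, K_{r+1}) is achieved by the complete r-partite Turán graph T(n, r) with parts as balanced as possible, and is at most (1 − 1/r) · n^2/2. For r = 9, n = 353: the density bound is (8/9) · 124609/2 = 498436/9 ≈ 55381.7778. The integer-valued extremum is e(T(353, 9)) = 55381, which is strictly less than the density bound 498436/9 since 9 ∤ 353 (the parts of T(353, 9) cannot all be equal).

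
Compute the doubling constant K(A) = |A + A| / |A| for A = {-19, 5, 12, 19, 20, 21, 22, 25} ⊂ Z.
K = |A + A| / |A| = 31/8

Enumerate A + A = {a + b : a, b ∈ A}. With |A| = 8, there are |A|^2 = 64 ordered sum pairs; collecting distinct values, A + A = {-38, -14, -7, 0, 1, 2, 3, 6, 10, 17, 24, 25, 26, 27, 30, 31, 32, 33, 34, 37, 38, 39, 40, 41, 42, 43, 44, 45, 46, 47, 50}, so |A + A| = 31. Thus K = 31/8. For comparison, the minimum possible |A + A| over all 8-element sets is 2·8 − 1 = 15 (so min K = 15/8), attained only by arithmetic progressions.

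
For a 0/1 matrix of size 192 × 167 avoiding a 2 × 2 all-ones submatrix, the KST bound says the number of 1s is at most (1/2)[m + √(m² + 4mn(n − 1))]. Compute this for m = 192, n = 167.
z(192, 167; 2, 2) ≤ (1/2)[192 + √(192² + 4·192·167·166)] = (1/2)[192 + √21327360] = 2405.0777

Kővári–Sós–Turán: let r_1, ..., r_192 be the row sums and z = Σ r_i the total number of 1s. Each pair of columns can share at most one row with both entries 1 (else a 2×2 all-ones block appears), so Σ_i C(r_i, 2) ≤ C(167, 2) = 13861. By convexity Σ_i C(r_i, 2) ≥ 192·C(z/192, 2) = z(z − 192)/(2·192), giving z² − 192z − 192·167·166 ≤ 0 and hence z ≤ (1/2)[192 + √(36864 + 4·5322624)] = (1/2)[192 + √21327360] ≈ (1/2)(192 + 4618.1555) = 2405.0777.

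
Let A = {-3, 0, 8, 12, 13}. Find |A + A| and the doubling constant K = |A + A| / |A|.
K = |A + A| / |A| = 15/5 = 3

Enumerate A + A = {a + b : a, b ∈ A}. With |A| = 5, there are |A|^2 = 25 ordered sum pairs; collecting distinct values, A + A = {-6, -3, 0, 5, 8, 9, 10, 12, 13, 16, 20, 21, 24, 25, 26}, so |A + A| = 15. Thus K = 15/5 = 3. For comparison, the minimum possible |A + A| over all 5-element sets is 2·5 − 1 = 9 (so min K = 9/5), attained only by arithmetic progressions.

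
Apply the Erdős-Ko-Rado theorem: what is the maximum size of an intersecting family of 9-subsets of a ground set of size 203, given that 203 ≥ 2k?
max |F| = C(202, 8) = 59749197232725

The Erdős-Ko-Rado theorem states: for n ≥ 2k, an intersecting family of k-subsets of an n-element set has size at most C(n − 1, k − 1), with equality for 'star' families {A ⊆ [n] : |A| = k, i ∈ A} (fix an element i). For n = 203, k = 9: C(202, 8) = 59749197232725.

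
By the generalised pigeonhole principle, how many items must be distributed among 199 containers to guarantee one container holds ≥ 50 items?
n = (50 − 1)·199 + 1 = 9752

By the generalised pigeonhole principle, to guarantee some box contains ≥ r objects we need more than (r − 1) · k objects total. Threshold: n = (r − 1) · k + 1. With r = 50 and k = 199: n = 49 · 199 + 1 = 9751 + 1 = 9752. For n = 9751 = 49 · 199, we can put exactly 49 objects in every box, avoiding 50 in any single one — so 9752 is tight.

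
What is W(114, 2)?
W(114, 2) = 114 + 1 = 115

A 2-term AP is any pair of integers, so a monochromatic 2-AP exists iff some colour is used at least twice. With 114 colours, the colouring i ↦ i on {1, ..., 114} uses each colour once, avoiding any monochromatic pair, so W(114, 2) > 114. For {1, ..., 115}, pigeonhole forces two integers of the same colour, which form a monochromatic 2-AP. Hence W(114, 2) = 115.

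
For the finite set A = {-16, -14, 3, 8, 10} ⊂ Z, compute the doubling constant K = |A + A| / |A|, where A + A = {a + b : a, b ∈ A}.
K = |A + A| / |A| = 14/5

Enumerate A + A = {a + b : a, b ∈ A}. With |A| = 5, there are |A|^2 = 25 ordered sum pairs; collecting distinct values, A + A = {-32, -30, -28, -13, -11, -8, -6, -4, 6, 11, 13, 16, 18, 20}, so |A + A| = 14. Thus K = 14/5. For comparison, the minimum possible |A + A| over all 5-element sets is 2·5 − 1 = 9 (so min K = 9/5), attained only by arithmetic progressions.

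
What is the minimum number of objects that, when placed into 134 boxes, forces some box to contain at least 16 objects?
n = (16 − 1)·134 + 1 = 2011

By the generalised pigeonhole principle, to guarantee some box contains ≥ r objects we need more than (r − 1) · k objects total. Threshold: n = (r − 1) · k + 1. With r = 16 and k = 134: n = 15 · 134 + 1 = 2010 + 1 = 2011. For n = 2010 = 15 · 134, we can put exactly 15 objects in every box, avoiding 16 in any single one — so 2011 is tight.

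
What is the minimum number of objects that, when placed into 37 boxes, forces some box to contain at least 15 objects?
n = (15 − 1)·37 + 1 = 519

By the generalised pigeonhole principle, to guarantee some box contains ≥ r objects we need more than (r − 1) · k objects total. Threshold: n = (r − 1) · k + 1. With r = 15 and k = 37: n = 14 · 37 + 1 = 518 + 1 = 519. For n = 518 = 14 · 37, we can put exactly 14 objects in every box, avoiding 15 in any single one — so 519 is tight.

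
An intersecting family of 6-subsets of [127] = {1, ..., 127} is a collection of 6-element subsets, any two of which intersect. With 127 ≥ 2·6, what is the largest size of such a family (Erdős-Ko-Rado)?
max |F| = C(126, 5) = 244222650

Erdős-Ko-Rado (1961): when n ≥ 2k, max |F| = C(n−1, k−1). The bound is attained by the star {A : i ∈ A} for any fixed i ∈ [n]. Here C(127−1, 6−1) = C(126, 5) = 244222650.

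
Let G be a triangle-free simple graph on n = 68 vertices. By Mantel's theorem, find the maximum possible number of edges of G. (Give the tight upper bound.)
ex(68, K_3) = ⌊68^2/4⌋ = 1156

Mantel (1907): a triangle-free graph on n vertices has at most ⌊n^2/4⌋ edges, with equality for the complete bipartite graph K_{⌊n/2⌋, ⌈n/2⌉}. For n = 68: ⌊68^2/4⌋ = ⌊4624/4⌋ = 1156. The extremal graph is K_{34, 34}, which has 34·34 = 1156 edges.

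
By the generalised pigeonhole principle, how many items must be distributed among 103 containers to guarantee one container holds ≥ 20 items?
n = (20 − 1)·103 + 1 = 1958

By the generalised pigeonhole principle, to guarantee some box contains ≥ r objects we need more than (r − 1) · k objects total. Threshold: n = (r − 1) · k + 1. With r = 20 and k = 103: n = 19 · 103 + 1 = 1957 + 1 = 1958. For n = 1957 = 19 · 103, we can put exactly 19 objects in every box, avoiding 20 in any single one — so 1958 is tight.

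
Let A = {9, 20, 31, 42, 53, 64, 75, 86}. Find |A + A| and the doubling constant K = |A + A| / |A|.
K = |A + A| / |A| = 15/8

Enumerate A + A = {a + b : a, b ∈ A}. With |A| = 8, there are |A|^2 = 64 ordered sum pairs; collecting distinct values, A + A = {18, 29, 40, 51, 62, 73, 84, 95, 106, 117, 128, 139, 150, 161, 172}, so |A + A| = 15. Thus K = 15/8. Here |A + A| = 2|A| − 1 = 15, the minimum possible — so K = 15/8 is minimal, which holds iff A is an arithmetic progression.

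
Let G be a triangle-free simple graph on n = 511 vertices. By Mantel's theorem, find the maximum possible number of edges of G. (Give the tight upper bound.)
ex(511, K_3) = ⌊511^2/4⌋ = 65280

Mantel (1907): a triangle-free graph on n vertices has at most ⌊n^2/4⌋ edges, with equality for the complete bipartite graph K_{⌊n/2⌋, ⌈n/2⌉}. For n = 511: ⌊511^2/4⌋ = ⌊261121/4⌋ = 65280. The extremal graph is K_{255, 256}, which has 255·256 = 65280 edges.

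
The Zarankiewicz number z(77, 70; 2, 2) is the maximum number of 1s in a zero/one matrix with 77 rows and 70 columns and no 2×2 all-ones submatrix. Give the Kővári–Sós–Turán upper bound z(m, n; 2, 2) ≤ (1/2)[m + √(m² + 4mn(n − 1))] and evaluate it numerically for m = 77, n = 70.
z(77, 70; 2, 2) ≤ (1/2)[77 + √(77² + 4·77·70·69)] = (1/2)[77 + √1493569] = 649.5583

Kővári–Sós–Turán: let r_1, ..., r_77 be the row sums and z = Σ r_i the total number of 1s. Each pair of columns can share at most one row with both entries 1 (else a 2×2 all-ones block appears), so Σ_i C(r_i, 2) ≤ C(70, 2) = 2415. By convexity Σ_i C(r_i, 2) ≥ 77·C(z/77, 2) = z(z − 77)/(2·77), giving z² − 77z − 77·70·69 ≤ 0 and hence z ≤ (1/2)[77 + √(5929 + 4·371910)] = (1/2)[77 + √1493569] ≈ (1/2)(77 + 1222.1166) = 649.5583.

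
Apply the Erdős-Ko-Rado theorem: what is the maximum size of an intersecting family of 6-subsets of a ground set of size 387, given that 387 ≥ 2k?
max |F| = C(386, 5) = 69576110912

Erdős-Ko-Rado (1961): when n ≥ 2k, max |F| = C(n−1, k−1). The bound is attained by the star {A : i ∈ A} for any fixed i ∈ [n]. Here C(387−1, 6−1) = C(386, 5) = 69576110912.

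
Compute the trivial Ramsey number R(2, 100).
R(2, 100) = 100

R(2, k) = k for all k ≥ 2: in a 2-colouring of K_k, either some edge is red (a red K_2) or all edges are blue (a blue K_k). And K_{99} coloured all-blue has no blue K_100, so R(2, 100) > 99. Hence R(2, 100) = 100.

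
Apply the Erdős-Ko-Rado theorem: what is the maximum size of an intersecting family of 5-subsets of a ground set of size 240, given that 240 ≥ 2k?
max |F| = C(239, 4) = 132563501

Erdős-Ko-Rado (1961): when n ≥ 2k, max |F| = C(n−1, k−1). The bound is attained by the star {A : i ∈ A} for any fixed i ∈ [n]. Here C(240−1, 5−1) = C(239, 4) = 132563501.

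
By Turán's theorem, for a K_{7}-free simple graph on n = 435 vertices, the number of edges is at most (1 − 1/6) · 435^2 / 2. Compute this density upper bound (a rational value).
Turán density bound = (5/6) · 435^2/2 = 315375/4 ≈ 78843.75

Turán's theorem: ex(n, K_{r+1}) is achieved by the complete r-partite Turán graph T(n, r) with parts as balanced as possible, and is at most (1 − 1/r) · n^2/2. For r = 6, n = 435: the density bound is (5/6) · 189225/2 = 315375/4 ≈ 78843.75. The integer-valued extremum is e(T(435, 6)) = 78843, which is strictly less than the density bound 315375/4 since 6 ∤ 435 (the parts of T(435, 6) cannot all be equal).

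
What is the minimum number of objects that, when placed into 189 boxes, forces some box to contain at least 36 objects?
n = (36 − 1)·189 + 1 = 6616

By the generalised pigeonhole principle, to guarantee some box contains ≥ r objects we need more than (r − 1) · k objects total. Threshold: n = (r − 1) · k + 1. With r = 36 and k = 189: n = 35 · 189 + 1 = 6615 + 1 = 6616. For n = 6615 = 35 · 189, we can put exactly 35 objects in every box, avoiding 36 in any single one — so 6616 is tight.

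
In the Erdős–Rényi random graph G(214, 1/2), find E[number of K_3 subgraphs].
E[# K_3] = C(214, 3) · (1/2)^C(3, 2) = 1610564 / 2^3 = 402641/2 = 201320.5

For each 3-subset S of vertices (there are C(214, 3) = 1610564 such S), let X_S = 1 if S induces a K_3 (all C(3, 2) = 3 edges present). Then P(X_S = 1) = (1/2)^3 = 1/8. By linearity of expectation, E[# K_3] = C(214, 3) · (1/2)^3 = 1610564 / 8 = 402641/2 = 201320.5.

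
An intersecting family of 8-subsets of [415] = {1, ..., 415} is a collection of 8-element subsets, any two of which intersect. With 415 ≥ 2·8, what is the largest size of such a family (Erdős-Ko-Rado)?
max |F| = C(414, 7) = 393030471223512

The Erdős-Ko-Rado theorem states: for n ≥ 2k, an intersecting family of k-subsets of an n-element set has size at most C(n − 1, k − 1), with equality for 'star' families {A ⊆ [n] : |A| = k, i ∈ A} (fix an element i). For n = 415, k = 8: C(414, 7) = 393030471223512.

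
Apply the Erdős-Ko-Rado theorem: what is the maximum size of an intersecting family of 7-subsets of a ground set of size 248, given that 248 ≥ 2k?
max |F| = C(247, 6) = 296672379003

Erdős-Ko-Rado (1961): when n ≥ 2k, max |F| = C(n−1, k−1). The bound is attained by the star {A : i ∈ A} for any fixed i ∈ [n]. Here C(248−1, 7−1) = C(247, 6) = 296672379003.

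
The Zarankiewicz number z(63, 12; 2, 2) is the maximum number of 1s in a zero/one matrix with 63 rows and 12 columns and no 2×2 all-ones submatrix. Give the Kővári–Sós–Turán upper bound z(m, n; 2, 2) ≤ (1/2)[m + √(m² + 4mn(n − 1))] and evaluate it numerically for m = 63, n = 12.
z(63, 12; 2, 2) ≤ (1/2)[63 + √(63² + 4·63·12·11)] = (1/2)[63 + √37233] = 127.9793

Kővári–Sós–Turán: let r_1, ..., r_63 be the row sums and z = Σ r_i the total number of 1s. Each pair of columns can share at most one row with both entries 1 (else a 2×2 all-ones block appears), so Σ_i C(r_i, 2) ≤ C(12, 2) = 66. By convexity Σ_i C(r_i, 2) ≥ 63·C(z/63, 2) = z(z − 63)/(2·63), giving z² − 63z − 63·12·11 ≤ 0 and hence z ≤ (1/2)[63 + √(3969 + 4·8316)] = (1/2)[63 + √37233] ≈ (1/2)(63 + 192.9585) = 127.9793.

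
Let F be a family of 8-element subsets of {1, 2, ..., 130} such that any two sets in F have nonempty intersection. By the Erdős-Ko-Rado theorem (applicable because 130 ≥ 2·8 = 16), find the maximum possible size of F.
max |F| = C(129, 7) = 99949406400

The Erdős-Ko-Rado theorem states: for n ≥ 2k, an intersecting family of k-subsets of an n-element set has size at most C(n − 1, k − 1), with equality for 'star' families {A ⊆ [n] : |A| = k, i ∈ A} (fix an element i). For n = 130, k = 8: C(129, 7) = 99949406400.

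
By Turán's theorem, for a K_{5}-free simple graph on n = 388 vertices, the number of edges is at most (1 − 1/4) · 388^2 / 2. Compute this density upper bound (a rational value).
Turán density bound = (3/4) · 388^2/2 = 56454

Turán's theorem: ex(n, K_{r+1}) is achieved by the complete r-partite Turán graph T(n, r) with parts as balanced as possible, and is at most (1 − 1/r) · n^2/2. For r = 4, n = 388: the density bound is (3/4) · 150544/2 = 56454. Since 4 ∣ 388, the Turán graph T(388, 4) has parts of equal size 97, and its edge count e(T(388, 4)) = 56454 attains the density bound exactly.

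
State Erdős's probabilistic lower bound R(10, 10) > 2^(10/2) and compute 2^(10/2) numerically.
2^(10/2) = 32; so R(10, 10) > 32

Colour each edge of K_n uniformly at random with red/blue. The expected number of monochromatic K_10 is C(n, 10) · 2 · 2^(−C(10,2)). If C(n, 10) · 2^(1 − C(10,2)) < 1, then with positive probability no monochromatic K_10 exists, so R(10, 10) > n. The standard estimate C(n, 10) ≤ n^10/10! shows this inequality holds whenever n ≤ 2^(10/2) (since 10! · 2^(C(10,2) − 1) > 2^(10^2/2) ≥ n^10). Hence R(10, 10) > 2^(10/2) = 32.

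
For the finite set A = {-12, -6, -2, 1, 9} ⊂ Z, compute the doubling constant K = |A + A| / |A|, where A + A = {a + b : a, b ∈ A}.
K = |A + A| / |A| = 15/5 = 3

Enumerate A + A = {a + b : a, b ∈ A}. With |A| = 5, there are |A|^2 = 25 ordered sum pairs; collecting distinct values, A + A = {-24, -18, -14, -12, -11, -8, -5, -4, -3, -1, 2, 3, 7, 10, 18}, so |A + A| = 15. Thus K = 15/5 = 3. For comparison, the minimum possible |A + A| over all 5-element sets is 2·5 − 1 = 9 (so min K = 9/5), attained only by arithmetic progressions.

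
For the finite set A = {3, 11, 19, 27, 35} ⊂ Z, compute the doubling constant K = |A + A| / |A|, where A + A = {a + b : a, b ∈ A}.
K = |A + A| / |A| = 9/5

Enumerate A + A = {a + b : a, b ∈ A}. With |A| = 5, there are |A|^2 = 25 ordered sum pairs; collecting distinct values, A + A = {6, 14, 22, 30, 38, 46, 54, 62, 70}, so |A + A| = 9. Thus K = 9/5. Here |A + A| = 2|A| − 1 = 9, the minimum possible — so K = 9/5 is minimal, which holds iff A is an arithmetic progression.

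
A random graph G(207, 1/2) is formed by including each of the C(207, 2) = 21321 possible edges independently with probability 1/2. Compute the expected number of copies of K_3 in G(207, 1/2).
E[# K_3] = C(207, 3) · (1/2)^C(3, 2) = 1456935 / 2^3 = 182116.875

For each 3-subset S of vertices (there are C(207, 3) = 1456935 such S), let X_S = 1 if S induces a K_3 (all C(3, 2) = 3 edges present). Then P(X_S = 1) = (1/2)^3 = 1/8. By linearity of expectation, E[# K_3] = C(207, 3) · (1/2)^3 = 1456935 / 8 = 182116.875.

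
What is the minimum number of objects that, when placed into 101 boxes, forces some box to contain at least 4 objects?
n = (4 − 1)·101 + 1 = 304

By the generalised pigeonhole principle, to guarantee some box contains ≥ r objects we need more than (r − 1) · k objects total. Threshold: n = (r − 1) · k + 1. With r = 4 and k = 101: n = 3 · 101 + 1 = 303 + 1 = 304. For n = 303 = 3 · 101, we can put exactly 3 objects in every box, avoiding 4 in any single one — so 304 is tight.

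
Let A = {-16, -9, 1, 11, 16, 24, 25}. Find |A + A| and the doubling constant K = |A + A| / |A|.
K = |A + A| / |A| = 27/7

Enumerate A + A = {a + b : a, b ∈ A}. With |A| = 7, there are |A|^2 = 49 ordered sum pairs; collecting distinct values, A + A = {-32, -25, -18, -15, -8, -5, 0, 2, 7, 8, 9, 12, 15, 16, 17, 22, 25, 26, 27, 32, 35, 36, 40, 41, 48, 49, 50}, so |A + A| = 27. Thus K = 27/7. For comparison, the minimum possible |A + A| over all 7-element sets is 2·7 − 1 = 13 (so min K = 13/7), attained only by arithmetic progressions.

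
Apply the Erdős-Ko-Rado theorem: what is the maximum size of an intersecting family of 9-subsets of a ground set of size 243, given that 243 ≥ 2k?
max |F| = C(242, 8) = 259553085535810

Erdős-Ko-Rado (1961): when n ≥ 2k, max |F| = C(n−1, k−1). The bound is attained by the star {A : i ∈ A} for any fixed i ∈ [n]. Here C(243−1, 9−1) = C(242, 8) = 259553085535810.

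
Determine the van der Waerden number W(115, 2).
W(115, 2) = 115 + 1 = 116

A 2-term AP is any pair of integers, so a monochromatic 2-AP exists iff some colour is used at least twice. With 115 colours, the colouring i ↦ i on {1, ..., 115} uses each colour once, avoiding any monochromatic pair, so W(115, 2) > 115. For {1, ..., 116}, pigeonhole forces two integers of the same colour, which form a monochromatic 2-AP. Hence W(115, 2) = 116.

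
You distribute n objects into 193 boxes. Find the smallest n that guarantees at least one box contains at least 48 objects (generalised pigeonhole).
n = (48 − 1)·193 + 1 = 9072

By the generalised pigeonhole principle, to guarantee some box contains ≥ r objects we need more than (r − 1) · k objects total. Threshold: n = (r − 1) · k + 1. With r = 48 and k = 193: n = 47 · 193 + 1 = 9071 + 1 = 9072. For n = 9071 = 47 · 193, we can put exactly 47 objects in every box, avoiding 48 in any single one — so 9072 is tight.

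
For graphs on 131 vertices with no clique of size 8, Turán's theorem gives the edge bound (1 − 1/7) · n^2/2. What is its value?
Turán density bound = (6/7) · 131^2/2 = 51483/7 ≈ 7354.7143

Turán's theorem: ex(n, K_{r+1}) is achieved by the complete r-partite Turán graph T(n, r) with parts as balanced as possible, and is at most (1 − 1/r) · n^2/2. For r = 7, n = 131: the density bound is (6/7) · 17161/2 = 51483/7 ≈ 7354.7143. The integer-valued extremum is e(T(131, 7)) = 7354, which is strictly less than the density bound 51483/7 since 7 ∤ 131 (the parts of T(131, 7) cannot all be equal).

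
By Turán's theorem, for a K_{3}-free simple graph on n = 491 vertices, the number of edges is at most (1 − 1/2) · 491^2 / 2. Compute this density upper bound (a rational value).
Turán density bound = (1/2) · 491^2/2 = 241081/4 ≈ 60270.25

Turán's theorem: ex(n, K_{r+1}) is achieved by the complete r-partite Turán graph T(n, r) with parts as balanced as possible, and is at most (1 − 1/r) · n^2/2. For r = 2, n = 491: the density bound is (1/2) · 241081/2 = 241081/4 ≈ 60270.25. The integer-valued extremum is e(T(491, 2)) = 60270, which is strictly less than the density bound 241081/4 since 2 ∤ 491 (the parts of T(491, 2) cannot all be equal).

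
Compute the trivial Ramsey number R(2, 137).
R(2, 137) = 137

R(2, k) = k for all k ≥ 2: in a 2-colouring of K_k, either some edge is red (a red K_2) or all edges are blue (a blue K_k). And K_{136} coloured all-blue has no blue K_137, so R(2, 137) > 136. Hence R(2, 137) = 137.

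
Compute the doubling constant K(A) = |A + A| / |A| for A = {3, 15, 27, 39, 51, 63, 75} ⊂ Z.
K = |A + A| / |A| = 13/7

Enumerate A + A = {a + b : a, b ∈ A}. With |A| = 7, there are |A|^2 = 49 ordered sum pairs; collecting distinct values, A + A = {6, 18, 30, 42, 54, 66, 78, 90, 102, 114, 126, 138, 150}, so |A + A| = 13. Thus K = 13/7. Here |A + A| = 2|A| − 1 = 13, the minimum possible — so K = 13/7 is minimal, which holds iff A is an arithmetic progression.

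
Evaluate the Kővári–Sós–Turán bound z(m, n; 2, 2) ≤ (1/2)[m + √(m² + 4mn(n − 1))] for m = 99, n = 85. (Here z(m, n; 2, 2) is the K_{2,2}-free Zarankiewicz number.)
z(99, 85; 2, 2) ≤ (1/2)[99 + √(99² + 4·99·85·84)] = (1/2)[99 + √2837241] = 891.7056

Kővári–Sós–Turán: let r_1, ..., r_99 be the row sums and z = Σ r_i the total number of 1s. Each pair of columns can share at most one row with both entries 1 (else a 2×2 all-ones block appears), so Σ_i C(r_i, 2) ≤ C(85, 2) = 3570. By convexity Σ_i C(r_i, 2) ≥ 99·C(z/99, 2) = z(z − 99)/(2·99), giving z² − 99z − 99·85·84 ≤ 0 and hence z ≤ (1/2)[99 + √(9801 + 4·706860)] = (1/2)[99 + √2837241] ≈ (1/2)(99 + 1684.4112) = 891.7056.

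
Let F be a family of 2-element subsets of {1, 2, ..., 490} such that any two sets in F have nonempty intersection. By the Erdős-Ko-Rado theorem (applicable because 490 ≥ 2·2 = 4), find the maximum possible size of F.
max |F| = C(489, 1) = 489

Erdős-Ko-Rado (1961): when n ≥ 2k, max |F| = C(n−1, k−1). The bound is attained by the star {A : i ∈ A} for any fixed i ∈ [n]. Here C(490−1, 2−1) = C(489, 1) = 489.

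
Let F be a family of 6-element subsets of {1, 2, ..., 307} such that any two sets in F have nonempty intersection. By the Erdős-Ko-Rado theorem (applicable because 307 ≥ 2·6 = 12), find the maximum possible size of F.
max |F| = C(306, 5) = 21635312616

The Erdős-Ko-Rado theorem states: for n ≥ 2k, an intersecting family of k-subsets of an n-element set has size at most C(n − 1, k − 1), with equality for 'star' families {A ⊆ [n] : |A| = k, i ∈ A} (fix an element i). For n = 307, k = 6: C(306, 5) = 21635312616.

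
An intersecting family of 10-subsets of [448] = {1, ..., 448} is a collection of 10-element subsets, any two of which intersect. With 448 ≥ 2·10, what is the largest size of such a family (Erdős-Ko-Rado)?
max |F| = C(447, 9) = 1810523273387323495

The Erdős-Ko-Rado theorem states: for n ≥ 2k, an intersecting family of k-subsets of an n-element set has size at most C(n − 1, k − 1), with equality for 'star' families {A ⊆ [n] : |A| = k, i ∈ A} (fix an element i). For n = 448, k = 10: C(447, 9) = 1810523273387323495.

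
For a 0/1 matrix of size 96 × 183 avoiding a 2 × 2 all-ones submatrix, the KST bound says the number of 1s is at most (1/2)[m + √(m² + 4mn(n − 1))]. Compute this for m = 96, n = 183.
z(96, 183; 2, 2) ≤ (1/2)[96 + √(96² + 4·96·183·182)] = (1/2)[96 + √12798720] = 1836.7649

Kővári–Sós–Turán: let r_1, ..., r_96 be the row sums and z = Σ r_i the total number of 1s. Each pair of columns can share at most one row with both entries 1 (else a 2×2 all-ones block appears), so Σ_i C(r_i, 2) ≤ C(183, 2) = 16653. By convexity Σ_i C(r_i, 2) ≥ 96·C(z/96, 2) = z(z − 96)/(2·96), giving z² − 96z − 96·183·182 ≤ 0 and hence z ≤ (1/2)[96 + √(9216 + 4·3197376)] = (1/2)[96 + √12798720] ≈ (1/2)(96 + 3577.5299) = 1836.7649.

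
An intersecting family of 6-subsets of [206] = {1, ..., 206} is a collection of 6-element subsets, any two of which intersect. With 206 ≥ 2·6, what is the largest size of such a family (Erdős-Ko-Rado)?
max |F| = C(205, 5) = 2872408791

The Erdős-Ko-Rado theorem states: for n ≥ 2k, an intersecting family of k-subsets of an n-element set has size at most C(n − 1, k − 1), with equality for 'star' families {A ⊆ [n] : |A| = k, i ∈ A} (fix an element i). For n = 206, k = 6: C(205, 5) = 2872408791.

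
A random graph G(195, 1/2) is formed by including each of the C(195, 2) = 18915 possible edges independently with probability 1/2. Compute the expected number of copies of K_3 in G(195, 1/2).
E[# K_3] = C(195, 3) · (1/2)^C(3, 2) = 1216865 / 2^3 = 152108.125

For each 3-subset S of vertices (there are C(195, 3) = 1216865 such S), let X_S = 1 if S induces a K_3 (all C(3, 2) = 3 edges present). Then P(X_S = 1) = (1/2)^3 = 1/8. By linearity of expectation, E[# K_3] = C(195, 3) · (1/2)^3 = 1216865 / 8 = 152108.125.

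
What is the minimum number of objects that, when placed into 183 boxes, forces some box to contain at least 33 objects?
n = (33 − 1)·183 + 1 = 5857

By the generalised pigeonhole principle, to guarantee some box contains ≥ r objects we need more than (r − 1) · k objects total. Threshold: n = (r − 1) · k + 1. With r = 33 and k = 183: n = 32 · 183 + 1 = 5856 + 1 = 5857. For n = 5856 = 32 · 183, we can put exactly 32 objects in every box, avoiding 33 in any single one — so 5857 is tight.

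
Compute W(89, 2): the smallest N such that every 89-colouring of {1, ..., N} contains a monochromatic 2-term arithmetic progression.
W(89, 2) = 89 + 1 = 90

A 2-term AP is any pair of integers, so a monochromatic 2-AP exists iff some colour is used at least twice. With 89 colours, the colouring i ↦ i on {1, ..., 89} uses each colour once, avoiding any monochromatic pair, so W(89, 2) > 89. For {1, ..., 90}, pigeonhole forces two integers of the same colour, which form a monochromatic 2-AP. Hence W(89, 2) = 90.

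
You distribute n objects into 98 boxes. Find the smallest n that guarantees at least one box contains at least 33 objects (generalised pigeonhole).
n = (33 − 1)·98 + 1 = 3137

By the generalised pigeonhole principle, to guarantee some box contains ≥ r objects we need more than (r − 1) · k objects total. Threshold: n = (r − 1) · k + 1. With r = 33 and k = 98: n = 32 · 98 + 1 = 3136 + 1 = 3137. For n = 3136 = 32 · 98, we can put exactly 32 objects in every box, avoiding 33 in any single one — so 3137 is tight.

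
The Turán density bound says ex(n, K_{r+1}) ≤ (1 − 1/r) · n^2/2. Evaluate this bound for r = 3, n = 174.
Turán density bound = (2/3) · 174^2/2 = 10092

Turán's theorem: ex(n, K_{r+1}) is achieved by the complete r-partite Turán graph T(n, r) with parts as balanced as possible, and is at most (1 − 1/r) · n^2/2. For r = 3, n = 174: the density bound is (2/3) · 30276/2 = 10092. Since 3 ∣ 174, the Turán graph T(174, 3) has parts of equal size 58, and its edge count e(T(174, 3)) = 10092 attains the density bound exactly.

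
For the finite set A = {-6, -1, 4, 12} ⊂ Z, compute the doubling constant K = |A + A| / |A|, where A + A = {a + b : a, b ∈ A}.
K = |A + A| / |A| = 9/4

Enumerate A + A = {a + b : a, b ∈ A}. With |A| = 4, there are |A|^2 = 16 ordered sum pairs; collecting distinct values, A + A = {-12, -7, -2, 3, 6, 8, 11, 16, 24}, so |A + A| = 9. Thus K = 9/4. For comparison, the minimum possible |A + A| over all 4-element sets is 2·4 − 1 = 7 (so min K = 7/4), attained only by arithmetic progressions.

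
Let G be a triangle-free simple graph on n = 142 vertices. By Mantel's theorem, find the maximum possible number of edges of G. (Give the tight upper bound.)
ex(142, K_3) = ⌊142^2/4⌋ = 5041

Mantel (1907): a triangle-free graph on n vertices has at most ⌊n^2/4⌋ edges, with equality for the complete bipartite graph K_{⌊n/2⌋, ⌈n/2⌉}. For n = 142: ⌊142^2/4⌋ = ⌊20164/4⌋ = 5041. The extremal graph is K_{71, 71}, which has 71·71 = 5041 edges.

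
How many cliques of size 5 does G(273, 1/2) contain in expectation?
E[# K_5] = C(273, 5) · (1/2)^C(5, 2) = 12179673324 / 2^10 = 3044918331/256 ≈ 11894212.230469

For each 5-subset S of vertices (there are C(273, 5) = 12179673324 such S), let X_S = 1 if S induces a K_5 (all C(5, 2) = 10 edges present). Then P(X_S = 1) = (1/2)^10 = 1/1024. By linearity of expectation, E[# K_5] = C(273, 5) · (1/2)^10 = 12179673324 / 1024 = 3044918331/256 ≈ 11894212.230469.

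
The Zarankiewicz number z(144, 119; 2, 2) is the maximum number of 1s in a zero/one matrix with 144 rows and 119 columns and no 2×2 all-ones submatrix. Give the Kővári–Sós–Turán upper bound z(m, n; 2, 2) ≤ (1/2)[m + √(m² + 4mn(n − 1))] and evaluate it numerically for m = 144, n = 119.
z(144, 119; 2, 2) ≤ (1/2)[144 + √(144² + 4·144·119·118)] = (1/2)[144 + √8108928] = 1495.809

Kővári–Sós–Turán: let r_1, ..., r_144 be the row sums and z = Σ r_i the total number of 1s. Each pair of columns can share at most one row with both entries 1 (else a 2×2 all-ones block appears), so Σ_i C(r_i, 2) ≤ C(119, 2) = 7021. By convexity Σ_i C(r_i, 2) ≥ 144·C(z/144, 2) = z(z − 144)/(2·144), giving z² − 144z − 144·119·118 ≤ 0 and hence z ≤ (1/2)[144 + √(20736 + 4·2022048)] = (1/2)[144 + √8108928] ≈ (1/2)(144 + 2847.618) = 1495.809.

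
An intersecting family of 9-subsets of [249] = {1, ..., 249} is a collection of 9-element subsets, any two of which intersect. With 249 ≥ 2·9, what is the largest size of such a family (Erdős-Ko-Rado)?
max |F| = C(248, 8) = 316634191933059

Erdős-Ko-Rado (1961): when n ≥ 2k, max |F| = C(n−1, k−1). The bound is attained by the star {A : i ∈ A} for any fixed i ∈ [n]. Here C(249−1, 9−1) = C(248, 8) = 316634191933059.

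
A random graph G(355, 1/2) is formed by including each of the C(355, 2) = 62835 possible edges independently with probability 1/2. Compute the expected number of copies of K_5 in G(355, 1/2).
E[# K_5] = C(355, 5) · (1/2)^C(5, 2) = 45674610696 / 2^10 = 5709326337/128 = 44604112.0078125

For each 5-subset S of vertices (there are C(355, 5) = 45674610696 such S), let X_S = 1 if S induces a K_5 (all C(5, 2) = 10 edges present). Then P(X_S = 1) = (1/2)^10 = 1/1024. By linearity of expectation, E[# K_5] = C(355, 5) · (1/2)^10 = 45674610696 / 1024 = 5709326337/128 = 44604112.0078125.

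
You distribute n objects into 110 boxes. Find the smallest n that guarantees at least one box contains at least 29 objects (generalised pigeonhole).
n = (29 − 1)·110 + 1 = 3081

By the generalised pigeonhole principle, to guarantee some box contains ≥ r objects we need more than (r − 1) · k objects total. Threshold: n = (r − 1) · k + 1. With r = 29 and k = 110: n = 28 · 110 + 1 = 3080 + 1 = 3081. For n = 3080 = 28 · 110, we can put exactly 28 objects in every box, avoiding 29 in any single one — so 3081 is tight.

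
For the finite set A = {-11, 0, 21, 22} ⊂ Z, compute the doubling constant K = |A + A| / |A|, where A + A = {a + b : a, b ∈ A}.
K = |A + A| / |A| = 10/4 = 5/2

Enumerate A + A = {a + b : a, b ∈ A}. With |A| = 4, there are |A|^2 = 16 ordered sum pairs; collecting distinct values, A + A = {-22, -11, 0, 10, 11, 21, 22, 42, 43, 44}, so |A + A| = 10. Thus K = 10/4 = 5/2. For comparison, the minimum possible |A + A| over all 4-element sets is 2·4 − 1 = 7 (so min K = 7/4), attained only by arithmetic progressions.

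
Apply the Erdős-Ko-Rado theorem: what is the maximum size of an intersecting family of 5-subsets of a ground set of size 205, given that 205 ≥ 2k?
max |F| = C(204, 4) = 70058751

The Erdős-Ko-Rado theorem states: for n ≥ 2k, an intersecting family of k-subsets of an n-element set has size at most C(n − 1, k − 1), with equality for 'star' families {A ⊆ [n] : |A| = k, i ∈ A} (fix an element i). For n = 205, k = 5: C(204, 4) = 70058751.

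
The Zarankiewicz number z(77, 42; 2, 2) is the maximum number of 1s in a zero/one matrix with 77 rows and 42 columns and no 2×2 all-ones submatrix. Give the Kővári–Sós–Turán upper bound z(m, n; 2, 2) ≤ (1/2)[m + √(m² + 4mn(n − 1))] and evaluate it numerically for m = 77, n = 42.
z(77, 42; 2, 2) ≤ (1/2)[77 + √(77² + 4·77·42·41)] = (1/2)[77 + √536305] = 404.6642

Kővári–Sós–Turán: let r_1, ..., r_77 be the row sums and z = Σ r_i the total number of 1s. Each pair of columns can share at most one row with both entries 1 (else a 2×2 all-ones block appears), so Σ_i C(r_i, 2) ≤ C(42, 2) = 861. By convexity Σ_i C(r_i, 2) ≥ 77·C(z/77, 2) = z(z − 77)/(2·77), giving z² − 77z − 77·42·41 ≤ 0 and hence z ≤ (1/2)[77 + √(5929 + 4·132594)] = (1/2)[77 + √536305] ≈ (1/2)(77 + 732.3285) = 404.6642.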